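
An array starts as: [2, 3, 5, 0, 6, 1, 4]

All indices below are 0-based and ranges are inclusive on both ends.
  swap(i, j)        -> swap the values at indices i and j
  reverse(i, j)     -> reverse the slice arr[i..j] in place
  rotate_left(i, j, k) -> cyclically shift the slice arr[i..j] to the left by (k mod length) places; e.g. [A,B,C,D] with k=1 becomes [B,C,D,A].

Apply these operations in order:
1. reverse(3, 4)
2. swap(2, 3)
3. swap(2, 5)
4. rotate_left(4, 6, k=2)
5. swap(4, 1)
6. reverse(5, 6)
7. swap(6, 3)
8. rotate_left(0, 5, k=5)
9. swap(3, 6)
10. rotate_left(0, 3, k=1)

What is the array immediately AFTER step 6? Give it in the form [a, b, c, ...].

Answer: [2, 4, 1, 5, 3, 6, 0]

Derivation:
After 1 (reverse(3, 4)): [2, 3, 5, 6, 0, 1, 4]
After 2 (swap(2, 3)): [2, 3, 6, 5, 0, 1, 4]
After 3 (swap(2, 5)): [2, 3, 1, 5, 0, 6, 4]
After 4 (rotate_left(4, 6, k=2)): [2, 3, 1, 5, 4, 0, 6]
After 5 (swap(4, 1)): [2, 4, 1, 5, 3, 0, 6]
After 6 (reverse(5, 6)): [2, 4, 1, 5, 3, 6, 0]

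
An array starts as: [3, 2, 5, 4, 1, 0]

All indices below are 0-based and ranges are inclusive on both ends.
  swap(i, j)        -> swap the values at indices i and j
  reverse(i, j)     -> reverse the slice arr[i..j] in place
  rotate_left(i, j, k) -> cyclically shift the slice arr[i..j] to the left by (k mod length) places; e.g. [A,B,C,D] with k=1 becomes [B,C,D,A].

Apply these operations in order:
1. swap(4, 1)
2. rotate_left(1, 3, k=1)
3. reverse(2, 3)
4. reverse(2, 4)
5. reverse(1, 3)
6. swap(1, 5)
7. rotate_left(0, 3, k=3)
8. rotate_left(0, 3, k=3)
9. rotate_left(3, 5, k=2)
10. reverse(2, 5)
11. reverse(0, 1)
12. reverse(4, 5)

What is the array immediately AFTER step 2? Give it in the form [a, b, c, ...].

After 1 (swap(4, 1)): [3, 1, 5, 4, 2, 0]
After 2 (rotate_left(1, 3, k=1)): [3, 5, 4, 1, 2, 0]

Answer: [3, 5, 4, 1, 2, 0]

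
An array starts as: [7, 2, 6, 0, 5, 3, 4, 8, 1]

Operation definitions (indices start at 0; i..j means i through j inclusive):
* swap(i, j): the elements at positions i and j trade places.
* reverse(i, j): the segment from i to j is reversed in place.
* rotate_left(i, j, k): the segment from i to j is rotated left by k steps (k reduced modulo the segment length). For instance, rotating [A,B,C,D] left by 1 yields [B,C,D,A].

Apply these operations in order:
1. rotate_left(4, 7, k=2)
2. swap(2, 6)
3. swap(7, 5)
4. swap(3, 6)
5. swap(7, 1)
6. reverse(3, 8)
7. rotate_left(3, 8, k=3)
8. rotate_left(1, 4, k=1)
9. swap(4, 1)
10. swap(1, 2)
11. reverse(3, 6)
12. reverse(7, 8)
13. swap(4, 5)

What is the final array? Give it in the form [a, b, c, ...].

After 1 (rotate_left(4, 7, k=2)): [7, 2, 6, 0, 4, 8, 5, 3, 1]
After 2 (swap(2, 6)): [7, 2, 5, 0, 4, 8, 6, 3, 1]
After 3 (swap(7, 5)): [7, 2, 5, 0, 4, 3, 6, 8, 1]
After 4 (swap(3, 6)): [7, 2, 5, 6, 4, 3, 0, 8, 1]
After 5 (swap(7, 1)): [7, 8, 5, 6, 4, 3, 0, 2, 1]
After 6 (reverse(3, 8)): [7, 8, 5, 1, 2, 0, 3, 4, 6]
After 7 (rotate_left(3, 8, k=3)): [7, 8, 5, 3, 4, 6, 1, 2, 0]
After 8 (rotate_left(1, 4, k=1)): [7, 5, 3, 4, 8, 6, 1, 2, 0]
After 9 (swap(4, 1)): [7, 8, 3, 4, 5, 6, 1, 2, 0]
After 10 (swap(1, 2)): [7, 3, 8, 4, 5, 6, 1, 2, 0]
After 11 (reverse(3, 6)): [7, 3, 8, 1, 6, 5, 4, 2, 0]
After 12 (reverse(7, 8)): [7, 3, 8, 1, 6, 5, 4, 0, 2]
After 13 (swap(4, 5)): [7, 3, 8, 1, 5, 6, 4, 0, 2]

Answer: [7, 3, 8, 1, 5, 6, 4, 0, 2]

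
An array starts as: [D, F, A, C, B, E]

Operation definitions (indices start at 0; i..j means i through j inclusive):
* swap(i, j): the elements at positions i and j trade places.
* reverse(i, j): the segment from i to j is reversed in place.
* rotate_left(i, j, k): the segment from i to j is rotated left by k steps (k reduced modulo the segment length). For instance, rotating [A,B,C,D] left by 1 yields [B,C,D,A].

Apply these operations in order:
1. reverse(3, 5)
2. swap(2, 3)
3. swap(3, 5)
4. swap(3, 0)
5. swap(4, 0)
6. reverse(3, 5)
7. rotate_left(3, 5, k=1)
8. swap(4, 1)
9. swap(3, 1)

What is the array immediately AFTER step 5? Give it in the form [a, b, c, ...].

Answer: [B, F, E, D, C, A]

Derivation:
After 1 (reverse(3, 5)): [D, F, A, E, B, C]
After 2 (swap(2, 3)): [D, F, E, A, B, C]
After 3 (swap(3, 5)): [D, F, E, C, B, A]
After 4 (swap(3, 0)): [C, F, E, D, B, A]
After 5 (swap(4, 0)): [B, F, E, D, C, A]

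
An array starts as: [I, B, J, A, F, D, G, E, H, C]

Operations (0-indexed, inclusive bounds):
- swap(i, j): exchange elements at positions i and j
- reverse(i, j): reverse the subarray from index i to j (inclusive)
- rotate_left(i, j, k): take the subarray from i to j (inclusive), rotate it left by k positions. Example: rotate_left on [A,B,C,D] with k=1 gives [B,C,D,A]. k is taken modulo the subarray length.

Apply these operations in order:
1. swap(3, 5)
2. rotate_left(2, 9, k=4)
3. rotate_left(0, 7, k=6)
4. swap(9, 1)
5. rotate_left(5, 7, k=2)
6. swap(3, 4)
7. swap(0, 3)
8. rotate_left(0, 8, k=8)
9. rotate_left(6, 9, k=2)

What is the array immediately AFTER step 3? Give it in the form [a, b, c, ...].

Answer: [J, D, I, B, G, E, H, C, F, A]

Derivation:
After 1 (swap(3, 5)): [I, B, J, D, F, A, G, E, H, C]
After 2 (rotate_left(2, 9, k=4)): [I, B, G, E, H, C, J, D, F, A]
After 3 (rotate_left(0, 7, k=6)): [J, D, I, B, G, E, H, C, F, A]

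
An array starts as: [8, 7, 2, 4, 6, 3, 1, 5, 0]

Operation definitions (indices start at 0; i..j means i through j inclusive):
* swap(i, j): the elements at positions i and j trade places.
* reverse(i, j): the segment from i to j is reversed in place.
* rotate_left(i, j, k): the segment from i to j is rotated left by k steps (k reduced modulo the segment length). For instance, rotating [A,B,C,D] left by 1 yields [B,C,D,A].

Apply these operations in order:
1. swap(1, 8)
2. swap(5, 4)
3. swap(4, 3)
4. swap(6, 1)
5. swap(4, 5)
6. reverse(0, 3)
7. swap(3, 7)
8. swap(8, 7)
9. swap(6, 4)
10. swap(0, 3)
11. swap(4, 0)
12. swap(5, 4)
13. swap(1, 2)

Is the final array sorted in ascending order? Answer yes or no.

Answer: yes

Derivation:
After 1 (swap(1, 8)): [8, 0, 2, 4, 6, 3, 1, 5, 7]
After 2 (swap(5, 4)): [8, 0, 2, 4, 3, 6, 1, 5, 7]
After 3 (swap(4, 3)): [8, 0, 2, 3, 4, 6, 1, 5, 7]
After 4 (swap(6, 1)): [8, 1, 2, 3, 4, 6, 0, 5, 7]
After 5 (swap(4, 5)): [8, 1, 2, 3, 6, 4, 0, 5, 7]
After 6 (reverse(0, 3)): [3, 2, 1, 8, 6, 4, 0, 5, 7]
After 7 (swap(3, 7)): [3, 2, 1, 5, 6, 4, 0, 8, 7]
After 8 (swap(8, 7)): [3, 2, 1, 5, 6, 4, 0, 7, 8]
After 9 (swap(6, 4)): [3, 2, 1, 5, 0, 4, 6, 7, 8]
After 10 (swap(0, 3)): [5, 2, 1, 3, 0, 4, 6, 7, 8]
After 11 (swap(4, 0)): [0, 2, 1, 3, 5, 4, 6, 7, 8]
After 12 (swap(5, 4)): [0, 2, 1, 3, 4, 5, 6, 7, 8]
After 13 (swap(1, 2)): [0, 1, 2, 3, 4, 5, 6, 7, 8]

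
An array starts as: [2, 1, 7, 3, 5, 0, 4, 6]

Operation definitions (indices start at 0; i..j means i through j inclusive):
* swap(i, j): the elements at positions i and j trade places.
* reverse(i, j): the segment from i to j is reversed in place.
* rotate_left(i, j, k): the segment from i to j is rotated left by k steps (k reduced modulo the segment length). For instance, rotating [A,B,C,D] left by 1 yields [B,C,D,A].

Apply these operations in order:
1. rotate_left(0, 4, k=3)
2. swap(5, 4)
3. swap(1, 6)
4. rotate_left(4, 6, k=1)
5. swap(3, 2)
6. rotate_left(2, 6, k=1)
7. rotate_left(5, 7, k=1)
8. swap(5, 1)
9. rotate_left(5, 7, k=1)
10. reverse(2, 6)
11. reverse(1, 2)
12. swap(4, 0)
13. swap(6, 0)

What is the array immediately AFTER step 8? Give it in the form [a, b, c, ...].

Answer: [3, 1, 2, 7, 5, 4, 6, 0]

Derivation:
After 1 (rotate_left(0, 4, k=3)): [3, 5, 2, 1, 7, 0, 4, 6]
After 2 (swap(5, 4)): [3, 5, 2, 1, 0, 7, 4, 6]
After 3 (swap(1, 6)): [3, 4, 2, 1, 0, 7, 5, 6]
After 4 (rotate_left(4, 6, k=1)): [3, 4, 2, 1, 7, 5, 0, 6]
After 5 (swap(3, 2)): [3, 4, 1, 2, 7, 5, 0, 6]
After 6 (rotate_left(2, 6, k=1)): [3, 4, 2, 7, 5, 0, 1, 6]
After 7 (rotate_left(5, 7, k=1)): [3, 4, 2, 7, 5, 1, 6, 0]
After 8 (swap(5, 1)): [3, 1, 2, 7, 5, 4, 6, 0]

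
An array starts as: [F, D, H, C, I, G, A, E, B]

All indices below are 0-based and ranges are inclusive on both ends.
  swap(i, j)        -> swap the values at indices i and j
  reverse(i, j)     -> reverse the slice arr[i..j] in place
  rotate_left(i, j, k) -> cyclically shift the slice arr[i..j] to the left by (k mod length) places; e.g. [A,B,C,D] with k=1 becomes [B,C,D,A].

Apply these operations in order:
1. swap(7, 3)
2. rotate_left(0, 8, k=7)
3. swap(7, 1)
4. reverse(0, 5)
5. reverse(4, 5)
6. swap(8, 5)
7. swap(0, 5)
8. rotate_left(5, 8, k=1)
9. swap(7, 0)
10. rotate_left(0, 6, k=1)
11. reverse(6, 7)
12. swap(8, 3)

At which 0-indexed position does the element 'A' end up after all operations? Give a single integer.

After 1 (swap(7, 3)): [F, D, H, E, I, G, A, C, B]
After 2 (rotate_left(0, 8, k=7)): [C, B, F, D, H, E, I, G, A]
After 3 (swap(7, 1)): [C, G, F, D, H, E, I, B, A]
After 4 (reverse(0, 5)): [E, H, D, F, G, C, I, B, A]
After 5 (reverse(4, 5)): [E, H, D, F, C, G, I, B, A]
After 6 (swap(8, 5)): [E, H, D, F, C, A, I, B, G]
After 7 (swap(0, 5)): [A, H, D, F, C, E, I, B, G]
After 8 (rotate_left(5, 8, k=1)): [A, H, D, F, C, I, B, G, E]
After 9 (swap(7, 0)): [G, H, D, F, C, I, B, A, E]
After 10 (rotate_left(0, 6, k=1)): [H, D, F, C, I, B, G, A, E]
After 11 (reverse(6, 7)): [H, D, F, C, I, B, A, G, E]
After 12 (swap(8, 3)): [H, D, F, E, I, B, A, G, C]

Answer: 6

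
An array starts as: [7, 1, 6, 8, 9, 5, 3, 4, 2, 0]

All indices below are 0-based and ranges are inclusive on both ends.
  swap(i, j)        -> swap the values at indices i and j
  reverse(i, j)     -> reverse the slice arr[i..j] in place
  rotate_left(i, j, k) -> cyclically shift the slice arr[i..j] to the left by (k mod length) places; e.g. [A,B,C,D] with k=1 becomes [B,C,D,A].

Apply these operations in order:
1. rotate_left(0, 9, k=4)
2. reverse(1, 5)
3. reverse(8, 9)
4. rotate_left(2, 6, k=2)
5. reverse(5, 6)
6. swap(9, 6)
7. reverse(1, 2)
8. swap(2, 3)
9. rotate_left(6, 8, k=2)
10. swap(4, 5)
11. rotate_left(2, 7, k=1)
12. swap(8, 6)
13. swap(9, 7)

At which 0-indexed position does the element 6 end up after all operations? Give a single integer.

After 1 (rotate_left(0, 9, k=4)): [9, 5, 3, 4, 2, 0, 7, 1, 6, 8]
After 2 (reverse(1, 5)): [9, 0, 2, 4, 3, 5, 7, 1, 6, 8]
After 3 (reverse(8, 9)): [9, 0, 2, 4, 3, 5, 7, 1, 8, 6]
After 4 (rotate_left(2, 6, k=2)): [9, 0, 3, 5, 7, 2, 4, 1, 8, 6]
After 5 (reverse(5, 6)): [9, 0, 3, 5, 7, 4, 2, 1, 8, 6]
After 6 (swap(9, 6)): [9, 0, 3, 5, 7, 4, 6, 1, 8, 2]
After 7 (reverse(1, 2)): [9, 3, 0, 5, 7, 4, 6, 1, 8, 2]
After 8 (swap(2, 3)): [9, 3, 5, 0, 7, 4, 6, 1, 8, 2]
After 9 (rotate_left(6, 8, k=2)): [9, 3, 5, 0, 7, 4, 8, 6, 1, 2]
After 10 (swap(4, 5)): [9, 3, 5, 0, 4, 7, 8, 6, 1, 2]
After 11 (rotate_left(2, 7, k=1)): [9, 3, 0, 4, 7, 8, 6, 5, 1, 2]
After 12 (swap(8, 6)): [9, 3, 0, 4, 7, 8, 1, 5, 6, 2]
After 13 (swap(9, 7)): [9, 3, 0, 4, 7, 8, 1, 2, 6, 5]

Answer: 8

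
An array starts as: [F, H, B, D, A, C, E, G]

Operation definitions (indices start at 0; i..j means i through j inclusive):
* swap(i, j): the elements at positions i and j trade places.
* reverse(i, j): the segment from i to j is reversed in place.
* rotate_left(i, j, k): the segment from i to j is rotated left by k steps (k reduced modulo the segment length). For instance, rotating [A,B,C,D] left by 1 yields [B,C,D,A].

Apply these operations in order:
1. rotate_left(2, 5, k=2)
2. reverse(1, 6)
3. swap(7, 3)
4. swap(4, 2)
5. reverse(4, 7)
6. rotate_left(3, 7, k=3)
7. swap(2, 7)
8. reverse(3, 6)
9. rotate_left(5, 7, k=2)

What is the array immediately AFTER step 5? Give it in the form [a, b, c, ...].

Answer: [F, E, C, G, B, H, A, D]

Derivation:
After 1 (rotate_left(2, 5, k=2)): [F, H, A, C, B, D, E, G]
After 2 (reverse(1, 6)): [F, E, D, B, C, A, H, G]
After 3 (swap(7, 3)): [F, E, D, G, C, A, H, B]
After 4 (swap(4, 2)): [F, E, C, G, D, A, H, B]
After 5 (reverse(4, 7)): [F, E, C, G, B, H, A, D]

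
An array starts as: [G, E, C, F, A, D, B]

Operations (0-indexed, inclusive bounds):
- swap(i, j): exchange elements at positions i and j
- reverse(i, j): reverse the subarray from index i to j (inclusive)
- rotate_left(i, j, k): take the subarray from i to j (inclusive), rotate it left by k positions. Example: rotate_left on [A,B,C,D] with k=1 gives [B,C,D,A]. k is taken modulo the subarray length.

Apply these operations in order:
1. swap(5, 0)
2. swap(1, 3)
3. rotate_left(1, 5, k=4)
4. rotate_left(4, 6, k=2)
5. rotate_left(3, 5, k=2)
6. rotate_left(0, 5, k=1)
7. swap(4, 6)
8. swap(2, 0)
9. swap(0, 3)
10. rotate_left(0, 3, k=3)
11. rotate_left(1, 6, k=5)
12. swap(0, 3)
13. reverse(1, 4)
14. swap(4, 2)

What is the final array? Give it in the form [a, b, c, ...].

Answer: [F, G, B, C, E, A, D]

Derivation:
After 1 (swap(5, 0)): [D, E, C, F, A, G, B]
After 2 (swap(1, 3)): [D, F, C, E, A, G, B]
After 3 (rotate_left(1, 5, k=4)): [D, G, F, C, E, A, B]
After 4 (rotate_left(4, 6, k=2)): [D, G, F, C, B, E, A]
After 5 (rotate_left(3, 5, k=2)): [D, G, F, E, C, B, A]
After 6 (rotate_left(0, 5, k=1)): [G, F, E, C, B, D, A]
After 7 (swap(4, 6)): [G, F, E, C, A, D, B]
After 8 (swap(2, 0)): [E, F, G, C, A, D, B]
After 9 (swap(0, 3)): [C, F, G, E, A, D, B]
After 10 (rotate_left(0, 3, k=3)): [E, C, F, G, A, D, B]
After 11 (rotate_left(1, 6, k=5)): [E, B, C, F, G, A, D]
After 12 (swap(0, 3)): [F, B, C, E, G, A, D]
After 13 (reverse(1, 4)): [F, G, E, C, B, A, D]
After 14 (swap(4, 2)): [F, G, B, C, E, A, D]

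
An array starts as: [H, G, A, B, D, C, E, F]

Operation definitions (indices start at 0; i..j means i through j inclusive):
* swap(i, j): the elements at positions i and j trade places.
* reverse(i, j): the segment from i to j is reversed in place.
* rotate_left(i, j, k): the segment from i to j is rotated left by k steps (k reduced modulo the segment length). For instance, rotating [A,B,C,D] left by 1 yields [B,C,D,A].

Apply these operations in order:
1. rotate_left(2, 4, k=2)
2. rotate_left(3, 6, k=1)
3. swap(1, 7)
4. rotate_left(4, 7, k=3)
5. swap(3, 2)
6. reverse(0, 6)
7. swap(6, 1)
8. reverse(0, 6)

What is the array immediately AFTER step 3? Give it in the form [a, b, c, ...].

After 1 (rotate_left(2, 4, k=2)): [H, G, D, A, B, C, E, F]
After 2 (rotate_left(3, 6, k=1)): [H, G, D, B, C, E, A, F]
After 3 (swap(1, 7)): [H, F, D, B, C, E, A, G]

Answer: [H, F, D, B, C, E, A, G]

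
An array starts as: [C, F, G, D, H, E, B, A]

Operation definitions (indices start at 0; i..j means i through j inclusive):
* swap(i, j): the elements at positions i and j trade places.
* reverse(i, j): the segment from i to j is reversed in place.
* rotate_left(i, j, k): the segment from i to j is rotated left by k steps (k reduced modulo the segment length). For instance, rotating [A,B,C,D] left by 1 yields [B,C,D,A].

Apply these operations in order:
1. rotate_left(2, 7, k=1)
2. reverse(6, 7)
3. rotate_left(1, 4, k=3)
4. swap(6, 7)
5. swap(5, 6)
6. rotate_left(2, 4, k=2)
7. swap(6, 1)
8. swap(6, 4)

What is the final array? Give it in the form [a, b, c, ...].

After 1 (rotate_left(2, 7, k=1)): [C, F, D, H, E, B, A, G]
After 2 (reverse(6, 7)): [C, F, D, H, E, B, G, A]
After 3 (rotate_left(1, 4, k=3)): [C, E, F, D, H, B, G, A]
After 4 (swap(6, 7)): [C, E, F, D, H, B, A, G]
After 5 (swap(5, 6)): [C, E, F, D, H, A, B, G]
After 6 (rotate_left(2, 4, k=2)): [C, E, H, F, D, A, B, G]
After 7 (swap(6, 1)): [C, B, H, F, D, A, E, G]
After 8 (swap(6, 4)): [C, B, H, F, E, A, D, G]

Answer: [C, B, H, F, E, A, D, G]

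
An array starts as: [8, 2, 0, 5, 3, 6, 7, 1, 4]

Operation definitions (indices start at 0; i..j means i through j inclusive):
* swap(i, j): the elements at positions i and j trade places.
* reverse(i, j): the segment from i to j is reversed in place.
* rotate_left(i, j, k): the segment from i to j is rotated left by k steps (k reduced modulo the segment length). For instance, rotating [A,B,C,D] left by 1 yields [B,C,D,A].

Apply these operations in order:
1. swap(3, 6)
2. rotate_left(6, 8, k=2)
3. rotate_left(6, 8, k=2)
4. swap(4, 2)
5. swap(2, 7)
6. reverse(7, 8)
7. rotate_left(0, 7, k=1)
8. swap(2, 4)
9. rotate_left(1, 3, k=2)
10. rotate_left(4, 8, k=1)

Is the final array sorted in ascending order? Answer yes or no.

Answer: no

Derivation:
After 1 (swap(3, 6)): [8, 2, 0, 7, 3, 6, 5, 1, 4]
After 2 (rotate_left(6, 8, k=2)): [8, 2, 0, 7, 3, 6, 4, 5, 1]
After 3 (rotate_left(6, 8, k=2)): [8, 2, 0, 7, 3, 6, 1, 4, 5]
After 4 (swap(4, 2)): [8, 2, 3, 7, 0, 6, 1, 4, 5]
After 5 (swap(2, 7)): [8, 2, 4, 7, 0, 6, 1, 3, 5]
After 6 (reverse(7, 8)): [8, 2, 4, 7, 0, 6, 1, 5, 3]
After 7 (rotate_left(0, 7, k=1)): [2, 4, 7, 0, 6, 1, 5, 8, 3]
After 8 (swap(2, 4)): [2, 4, 6, 0, 7, 1, 5, 8, 3]
After 9 (rotate_left(1, 3, k=2)): [2, 0, 4, 6, 7, 1, 5, 8, 3]
After 10 (rotate_left(4, 8, k=1)): [2, 0, 4, 6, 1, 5, 8, 3, 7]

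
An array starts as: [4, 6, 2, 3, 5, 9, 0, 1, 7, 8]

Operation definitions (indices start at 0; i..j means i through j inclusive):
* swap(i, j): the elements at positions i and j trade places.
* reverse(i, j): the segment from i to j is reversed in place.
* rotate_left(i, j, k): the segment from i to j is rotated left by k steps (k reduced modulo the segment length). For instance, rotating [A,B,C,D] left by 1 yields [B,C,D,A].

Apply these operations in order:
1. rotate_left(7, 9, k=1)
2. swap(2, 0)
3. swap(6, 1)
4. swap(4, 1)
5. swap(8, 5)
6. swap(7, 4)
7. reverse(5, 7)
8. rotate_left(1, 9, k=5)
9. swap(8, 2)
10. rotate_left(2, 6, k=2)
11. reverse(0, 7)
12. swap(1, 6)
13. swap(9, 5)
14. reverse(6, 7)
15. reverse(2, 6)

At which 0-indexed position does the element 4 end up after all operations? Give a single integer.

After 1 (rotate_left(7, 9, k=1)): [4, 6, 2, 3, 5, 9, 0, 7, 8, 1]
After 2 (swap(2, 0)): [2, 6, 4, 3, 5, 9, 0, 7, 8, 1]
After 3 (swap(6, 1)): [2, 0, 4, 3, 5, 9, 6, 7, 8, 1]
After 4 (swap(4, 1)): [2, 5, 4, 3, 0, 9, 6, 7, 8, 1]
After 5 (swap(8, 5)): [2, 5, 4, 3, 0, 8, 6, 7, 9, 1]
After 6 (swap(7, 4)): [2, 5, 4, 3, 7, 8, 6, 0, 9, 1]
After 7 (reverse(5, 7)): [2, 5, 4, 3, 7, 0, 6, 8, 9, 1]
After 8 (rotate_left(1, 9, k=5)): [2, 6, 8, 9, 1, 5, 4, 3, 7, 0]
After 9 (swap(8, 2)): [2, 6, 7, 9, 1, 5, 4, 3, 8, 0]
After 10 (rotate_left(2, 6, k=2)): [2, 6, 1, 5, 4, 7, 9, 3, 8, 0]
After 11 (reverse(0, 7)): [3, 9, 7, 4, 5, 1, 6, 2, 8, 0]
After 12 (swap(1, 6)): [3, 6, 7, 4, 5, 1, 9, 2, 8, 0]
After 13 (swap(9, 5)): [3, 6, 7, 4, 5, 0, 9, 2, 8, 1]
After 14 (reverse(6, 7)): [3, 6, 7, 4, 5, 0, 2, 9, 8, 1]
After 15 (reverse(2, 6)): [3, 6, 2, 0, 5, 4, 7, 9, 8, 1]

Answer: 5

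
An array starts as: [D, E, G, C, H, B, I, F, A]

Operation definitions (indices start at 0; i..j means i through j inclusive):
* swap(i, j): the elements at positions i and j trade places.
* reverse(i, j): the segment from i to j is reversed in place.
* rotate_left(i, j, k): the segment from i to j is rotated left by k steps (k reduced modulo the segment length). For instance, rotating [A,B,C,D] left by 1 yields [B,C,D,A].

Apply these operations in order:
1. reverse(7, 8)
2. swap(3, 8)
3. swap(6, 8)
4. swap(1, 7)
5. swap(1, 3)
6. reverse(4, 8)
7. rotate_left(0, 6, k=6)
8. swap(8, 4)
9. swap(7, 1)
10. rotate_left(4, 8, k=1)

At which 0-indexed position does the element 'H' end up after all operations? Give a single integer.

After 1 (reverse(7, 8)): [D, E, G, C, H, B, I, A, F]
After 2 (swap(3, 8)): [D, E, G, F, H, B, I, A, C]
After 3 (swap(6, 8)): [D, E, G, F, H, B, C, A, I]
After 4 (swap(1, 7)): [D, A, G, F, H, B, C, E, I]
After 5 (swap(1, 3)): [D, F, G, A, H, B, C, E, I]
After 6 (reverse(4, 8)): [D, F, G, A, I, E, C, B, H]
After 7 (rotate_left(0, 6, k=6)): [C, D, F, G, A, I, E, B, H]
After 8 (swap(8, 4)): [C, D, F, G, H, I, E, B, A]
After 9 (swap(7, 1)): [C, B, F, G, H, I, E, D, A]
After 10 (rotate_left(4, 8, k=1)): [C, B, F, G, I, E, D, A, H]

Answer: 8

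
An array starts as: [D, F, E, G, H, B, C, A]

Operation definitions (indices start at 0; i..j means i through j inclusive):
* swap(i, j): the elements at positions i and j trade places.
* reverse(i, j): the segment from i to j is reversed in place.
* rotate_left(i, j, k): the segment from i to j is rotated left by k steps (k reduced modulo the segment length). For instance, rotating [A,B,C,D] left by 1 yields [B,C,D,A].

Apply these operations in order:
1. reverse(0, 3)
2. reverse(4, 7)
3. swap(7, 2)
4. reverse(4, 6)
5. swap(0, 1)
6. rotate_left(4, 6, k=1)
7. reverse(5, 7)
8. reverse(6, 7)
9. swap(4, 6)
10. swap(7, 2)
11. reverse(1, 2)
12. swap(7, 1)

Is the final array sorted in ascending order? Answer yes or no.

After 1 (reverse(0, 3)): [G, E, F, D, H, B, C, A]
After 2 (reverse(4, 7)): [G, E, F, D, A, C, B, H]
After 3 (swap(7, 2)): [G, E, H, D, A, C, B, F]
After 4 (reverse(4, 6)): [G, E, H, D, B, C, A, F]
After 5 (swap(0, 1)): [E, G, H, D, B, C, A, F]
After 6 (rotate_left(4, 6, k=1)): [E, G, H, D, C, A, B, F]
After 7 (reverse(5, 7)): [E, G, H, D, C, F, B, A]
After 8 (reverse(6, 7)): [E, G, H, D, C, F, A, B]
After 9 (swap(4, 6)): [E, G, H, D, A, F, C, B]
After 10 (swap(7, 2)): [E, G, B, D, A, F, C, H]
After 11 (reverse(1, 2)): [E, B, G, D, A, F, C, H]
After 12 (swap(7, 1)): [E, H, G, D, A, F, C, B]

Answer: no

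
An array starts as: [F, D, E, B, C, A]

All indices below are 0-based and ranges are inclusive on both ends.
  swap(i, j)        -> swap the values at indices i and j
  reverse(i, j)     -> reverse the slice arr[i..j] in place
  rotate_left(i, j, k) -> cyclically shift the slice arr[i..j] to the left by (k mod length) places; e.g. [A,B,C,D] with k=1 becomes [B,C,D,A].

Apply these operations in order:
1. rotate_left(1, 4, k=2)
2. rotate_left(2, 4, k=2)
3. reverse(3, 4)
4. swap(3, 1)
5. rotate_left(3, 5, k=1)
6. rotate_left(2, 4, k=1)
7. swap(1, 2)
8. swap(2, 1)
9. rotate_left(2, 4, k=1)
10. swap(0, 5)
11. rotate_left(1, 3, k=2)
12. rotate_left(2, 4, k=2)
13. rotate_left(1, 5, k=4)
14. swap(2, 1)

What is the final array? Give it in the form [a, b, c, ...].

After 1 (rotate_left(1, 4, k=2)): [F, B, C, D, E, A]
After 2 (rotate_left(2, 4, k=2)): [F, B, E, C, D, A]
After 3 (reverse(3, 4)): [F, B, E, D, C, A]
After 4 (swap(3, 1)): [F, D, E, B, C, A]
After 5 (rotate_left(3, 5, k=1)): [F, D, E, C, A, B]
After 6 (rotate_left(2, 4, k=1)): [F, D, C, A, E, B]
After 7 (swap(1, 2)): [F, C, D, A, E, B]
After 8 (swap(2, 1)): [F, D, C, A, E, B]
After 9 (rotate_left(2, 4, k=1)): [F, D, A, E, C, B]
After 10 (swap(0, 5)): [B, D, A, E, C, F]
After 11 (rotate_left(1, 3, k=2)): [B, E, D, A, C, F]
After 12 (rotate_left(2, 4, k=2)): [B, E, C, D, A, F]
After 13 (rotate_left(1, 5, k=4)): [B, F, E, C, D, A]
After 14 (swap(2, 1)): [B, E, F, C, D, A]

Answer: [B, E, F, C, D, A]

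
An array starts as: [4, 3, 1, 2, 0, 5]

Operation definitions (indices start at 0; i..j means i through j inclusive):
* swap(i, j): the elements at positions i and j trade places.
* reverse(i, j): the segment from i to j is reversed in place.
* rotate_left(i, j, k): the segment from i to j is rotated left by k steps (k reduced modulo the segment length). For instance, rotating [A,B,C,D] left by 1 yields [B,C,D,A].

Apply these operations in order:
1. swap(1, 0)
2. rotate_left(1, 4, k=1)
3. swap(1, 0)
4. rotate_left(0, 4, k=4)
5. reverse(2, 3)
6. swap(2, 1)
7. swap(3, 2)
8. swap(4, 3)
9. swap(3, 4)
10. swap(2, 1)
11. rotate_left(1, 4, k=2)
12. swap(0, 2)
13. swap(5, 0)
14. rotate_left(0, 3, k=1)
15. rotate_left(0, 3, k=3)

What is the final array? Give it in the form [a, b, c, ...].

After 1 (swap(1, 0)): [3, 4, 1, 2, 0, 5]
After 2 (rotate_left(1, 4, k=1)): [3, 1, 2, 0, 4, 5]
After 3 (swap(1, 0)): [1, 3, 2, 0, 4, 5]
After 4 (rotate_left(0, 4, k=4)): [4, 1, 3, 2, 0, 5]
After 5 (reverse(2, 3)): [4, 1, 2, 3, 0, 5]
After 6 (swap(2, 1)): [4, 2, 1, 3, 0, 5]
After 7 (swap(3, 2)): [4, 2, 3, 1, 0, 5]
After 8 (swap(4, 3)): [4, 2, 3, 0, 1, 5]
After 9 (swap(3, 4)): [4, 2, 3, 1, 0, 5]
After 10 (swap(2, 1)): [4, 3, 2, 1, 0, 5]
After 11 (rotate_left(1, 4, k=2)): [4, 1, 0, 3, 2, 5]
After 12 (swap(0, 2)): [0, 1, 4, 3, 2, 5]
After 13 (swap(5, 0)): [5, 1, 4, 3, 2, 0]
After 14 (rotate_left(0, 3, k=1)): [1, 4, 3, 5, 2, 0]
After 15 (rotate_left(0, 3, k=3)): [5, 1, 4, 3, 2, 0]

Answer: [5, 1, 4, 3, 2, 0]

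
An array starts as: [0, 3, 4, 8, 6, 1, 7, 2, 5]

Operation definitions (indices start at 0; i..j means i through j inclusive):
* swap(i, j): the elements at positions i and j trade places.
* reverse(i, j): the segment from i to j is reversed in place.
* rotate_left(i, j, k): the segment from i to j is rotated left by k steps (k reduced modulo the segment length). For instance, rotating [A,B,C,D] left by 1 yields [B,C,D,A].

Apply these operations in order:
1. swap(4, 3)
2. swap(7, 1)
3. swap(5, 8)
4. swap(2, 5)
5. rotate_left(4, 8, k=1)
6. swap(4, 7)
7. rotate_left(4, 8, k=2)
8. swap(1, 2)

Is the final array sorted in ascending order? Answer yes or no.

After 1 (swap(4, 3)): [0, 3, 4, 6, 8, 1, 7, 2, 5]
After 2 (swap(7, 1)): [0, 2, 4, 6, 8, 1, 7, 3, 5]
After 3 (swap(5, 8)): [0, 2, 4, 6, 8, 5, 7, 3, 1]
After 4 (swap(2, 5)): [0, 2, 5, 6, 8, 4, 7, 3, 1]
After 5 (rotate_left(4, 8, k=1)): [0, 2, 5, 6, 4, 7, 3, 1, 8]
After 6 (swap(4, 7)): [0, 2, 5, 6, 1, 7, 3, 4, 8]
After 7 (rotate_left(4, 8, k=2)): [0, 2, 5, 6, 3, 4, 8, 1, 7]
After 8 (swap(1, 2)): [0, 5, 2, 6, 3, 4, 8, 1, 7]

Answer: no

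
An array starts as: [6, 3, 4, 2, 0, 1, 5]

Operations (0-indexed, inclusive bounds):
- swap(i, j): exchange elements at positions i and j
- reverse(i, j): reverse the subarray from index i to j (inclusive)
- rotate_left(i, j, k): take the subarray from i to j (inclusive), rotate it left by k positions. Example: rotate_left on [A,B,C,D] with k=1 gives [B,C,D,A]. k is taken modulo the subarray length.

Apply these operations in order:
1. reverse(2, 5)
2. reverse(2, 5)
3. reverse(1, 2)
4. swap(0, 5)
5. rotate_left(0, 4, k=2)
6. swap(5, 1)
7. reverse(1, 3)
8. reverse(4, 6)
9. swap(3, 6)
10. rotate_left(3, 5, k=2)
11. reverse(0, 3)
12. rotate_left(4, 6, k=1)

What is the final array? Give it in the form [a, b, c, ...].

Answer: [2, 0, 1, 3, 5, 6, 4]

Derivation:
After 1 (reverse(2, 5)): [6, 3, 1, 0, 2, 4, 5]
After 2 (reverse(2, 5)): [6, 3, 4, 2, 0, 1, 5]
After 3 (reverse(1, 2)): [6, 4, 3, 2, 0, 1, 5]
After 4 (swap(0, 5)): [1, 4, 3, 2, 0, 6, 5]
After 5 (rotate_left(0, 4, k=2)): [3, 2, 0, 1, 4, 6, 5]
After 6 (swap(5, 1)): [3, 6, 0, 1, 4, 2, 5]
After 7 (reverse(1, 3)): [3, 1, 0, 6, 4, 2, 5]
After 8 (reverse(4, 6)): [3, 1, 0, 6, 5, 2, 4]
After 9 (swap(3, 6)): [3, 1, 0, 4, 5, 2, 6]
After 10 (rotate_left(3, 5, k=2)): [3, 1, 0, 2, 4, 5, 6]
After 11 (reverse(0, 3)): [2, 0, 1, 3, 4, 5, 6]
After 12 (rotate_left(4, 6, k=1)): [2, 0, 1, 3, 5, 6, 4]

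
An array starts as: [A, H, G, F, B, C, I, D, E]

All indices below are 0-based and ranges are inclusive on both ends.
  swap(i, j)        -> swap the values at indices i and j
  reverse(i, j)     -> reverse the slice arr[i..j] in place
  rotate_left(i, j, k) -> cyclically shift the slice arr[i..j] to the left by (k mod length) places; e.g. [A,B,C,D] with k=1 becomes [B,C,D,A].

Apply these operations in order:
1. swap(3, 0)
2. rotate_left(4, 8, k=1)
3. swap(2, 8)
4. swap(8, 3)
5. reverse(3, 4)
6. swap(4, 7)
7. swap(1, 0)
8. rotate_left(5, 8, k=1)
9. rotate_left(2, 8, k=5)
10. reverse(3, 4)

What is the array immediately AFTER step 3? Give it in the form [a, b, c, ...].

Answer: [F, H, B, A, C, I, D, E, G]

Derivation:
After 1 (swap(3, 0)): [F, H, G, A, B, C, I, D, E]
After 2 (rotate_left(4, 8, k=1)): [F, H, G, A, C, I, D, E, B]
After 3 (swap(2, 8)): [F, H, B, A, C, I, D, E, G]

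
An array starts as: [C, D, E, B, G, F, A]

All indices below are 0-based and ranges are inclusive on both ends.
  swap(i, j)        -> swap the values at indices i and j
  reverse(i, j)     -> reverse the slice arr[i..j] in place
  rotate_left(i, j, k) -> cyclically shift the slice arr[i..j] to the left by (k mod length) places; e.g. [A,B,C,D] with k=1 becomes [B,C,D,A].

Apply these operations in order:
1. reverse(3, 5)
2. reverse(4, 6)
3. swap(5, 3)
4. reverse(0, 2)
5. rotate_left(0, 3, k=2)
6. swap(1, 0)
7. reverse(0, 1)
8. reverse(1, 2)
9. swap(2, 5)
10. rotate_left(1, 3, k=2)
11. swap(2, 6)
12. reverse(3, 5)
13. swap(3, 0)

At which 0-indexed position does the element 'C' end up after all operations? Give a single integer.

After 1 (reverse(3, 5)): [C, D, E, F, G, B, A]
After 2 (reverse(4, 6)): [C, D, E, F, A, B, G]
After 3 (swap(5, 3)): [C, D, E, B, A, F, G]
After 4 (reverse(0, 2)): [E, D, C, B, A, F, G]
After 5 (rotate_left(0, 3, k=2)): [C, B, E, D, A, F, G]
After 6 (swap(1, 0)): [B, C, E, D, A, F, G]
After 7 (reverse(0, 1)): [C, B, E, D, A, F, G]
After 8 (reverse(1, 2)): [C, E, B, D, A, F, G]
After 9 (swap(2, 5)): [C, E, F, D, A, B, G]
After 10 (rotate_left(1, 3, k=2)): [C, D, E, F, A, B, G]
After 11 (swap(2, 6)): [C, D, G, F, A, B, E]
After 12 (reverse(3, 5)): [C, D, G, B, A, F, E]
After 13 (swap(3, 0)): [B, D, G, C, A, F, E]

Answer: 3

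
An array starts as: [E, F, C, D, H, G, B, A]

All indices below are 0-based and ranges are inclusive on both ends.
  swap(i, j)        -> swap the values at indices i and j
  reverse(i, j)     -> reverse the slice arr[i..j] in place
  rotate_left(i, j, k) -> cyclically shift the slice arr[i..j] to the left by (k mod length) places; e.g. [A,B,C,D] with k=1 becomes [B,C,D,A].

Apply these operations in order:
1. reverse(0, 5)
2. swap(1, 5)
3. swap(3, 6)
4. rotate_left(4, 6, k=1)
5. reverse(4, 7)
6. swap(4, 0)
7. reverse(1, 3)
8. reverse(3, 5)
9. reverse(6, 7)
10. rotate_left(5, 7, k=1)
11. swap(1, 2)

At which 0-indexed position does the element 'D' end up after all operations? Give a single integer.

After 1 (reverse(0, 5)): [G, H, D, C, F, E, B, A]
After 2 (swap(1, 5)): [G, E, D, C, F, H, B, A]
After 3 (swap(3, 6)): [G, E, D, B, F, H, C, A]
After 4 (rotate_left(4, 6, k=1)): [G, E, D, B, H, C, F, A]
After 5 (reverse(4, 7)): [G, E, D, B, A, F, C, H]
After 6 (swap(4, 0)): [A, E, D, B, G, F, C, H]
After 7 (reverse(1, 3)): [A, B, D, E, G, F, C, H]
After 8 (reverse(3, 5)): [A, B, D, F, G, E, C, H]
After 9 (reverse(6, 7)): [A, B, D, F, G, E, H, C]
After 10 (rotate_left(5, 7, k=1)): [A, B, D, F, G, H, C, E]
After 11 (swap(1, 2)): [A, D, B, F, G, H, C, E]

Answer: 1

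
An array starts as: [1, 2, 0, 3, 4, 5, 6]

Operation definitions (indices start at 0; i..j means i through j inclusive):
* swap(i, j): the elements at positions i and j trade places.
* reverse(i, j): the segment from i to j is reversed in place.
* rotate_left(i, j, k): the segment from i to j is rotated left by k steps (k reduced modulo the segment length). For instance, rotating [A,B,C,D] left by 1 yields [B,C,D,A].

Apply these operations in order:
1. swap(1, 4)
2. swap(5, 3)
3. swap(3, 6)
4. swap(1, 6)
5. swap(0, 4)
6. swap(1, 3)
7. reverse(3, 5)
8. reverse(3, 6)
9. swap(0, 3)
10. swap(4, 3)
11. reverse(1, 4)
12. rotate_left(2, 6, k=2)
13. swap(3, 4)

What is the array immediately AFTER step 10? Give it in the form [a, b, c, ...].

Answer: [4, 6, 0, 5, 2, 1, 3]

Derivation:
After 1 (swap(1, 4)): [1, 4, 0, 3, 2, 5, 6]
After 2 (swap(5, 3)): [1, 4, 0, 5, 2, 3, 6]
After 3 (swap(3, 6)): [1, 4, 0, 6, 2, 3, 5]
After 4 (swap(1, 6)): [1, 5, 0, 6, 2, 3, 4]
After 5 (swap(0, 4)): [2, 5, 0, 6, 1, 3, 4]
After 6 (swap(1, 3)): [2, 6, 0, 5, 1, 3, 4]
After 7 (reverse(3, 5)): [2, 6, 0, 3, 1, 5, 4]
After 8 (reverse(3, 6)): [2, 6, 0, 4, 5, 1, 3]
After 9 (swap(0, 3)): [4, 6, 0, 2, 5, 1, 3]
After 10 (swap(4, 3)): [4, 6, 0, 5, 2, 1, 3]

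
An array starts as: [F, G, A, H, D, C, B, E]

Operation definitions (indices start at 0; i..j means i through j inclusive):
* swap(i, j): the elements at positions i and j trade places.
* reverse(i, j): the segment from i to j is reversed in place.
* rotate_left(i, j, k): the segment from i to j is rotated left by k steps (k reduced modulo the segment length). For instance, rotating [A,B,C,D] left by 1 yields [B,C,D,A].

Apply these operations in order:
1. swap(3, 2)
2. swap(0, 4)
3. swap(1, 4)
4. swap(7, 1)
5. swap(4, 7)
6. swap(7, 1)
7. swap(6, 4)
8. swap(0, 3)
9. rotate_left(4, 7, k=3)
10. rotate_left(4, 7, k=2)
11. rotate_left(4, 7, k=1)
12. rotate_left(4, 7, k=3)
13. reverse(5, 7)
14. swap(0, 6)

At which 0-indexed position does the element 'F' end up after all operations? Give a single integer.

After 1 (swap(3, 2)): [F, G, H, A, D, C, B, E]
After 2 (swap(0, 4)): [D, G, H, A, F, C, B, E]
After 3 (swap(1, 4)): [D, F, H, A, G, C, B, E]
After 4 (swap(7, 1)): [D, E, H, A, G, C, B, F]
After 5 (swap(4, 7)): [D, E, H, A, F, C, B, G]
After 6 (swap(7, 1)): [D, G, H, A, F, C, B, E]
After 7 (swap(6, 4)): [D, G, H, A, B, C, F, E]
After 8 (swap(0, 3)): [A, G, H, D, B, C, F, E]
After 9 (rotate_left(4, 7, k=3)): [A, G, H, D, E, B, C, F]
After 10 (rotate_left(4, 7, k=2)): [A, G, H, D, C, F, E, B]
After 11 (rotate_left(4, 7, k=1)): [A, G, H, D, F, E, B, C]
After 12 (rotate_left(4, 7, k=3)): [A, G, H, D, C, F, E, B]
After 13 (reverse(5, 7)): [A, G, H, D, C, B, E, F]
After 14 (swap(0, 6)): [E, G, H, D, C, B, A, F]

Answer: 7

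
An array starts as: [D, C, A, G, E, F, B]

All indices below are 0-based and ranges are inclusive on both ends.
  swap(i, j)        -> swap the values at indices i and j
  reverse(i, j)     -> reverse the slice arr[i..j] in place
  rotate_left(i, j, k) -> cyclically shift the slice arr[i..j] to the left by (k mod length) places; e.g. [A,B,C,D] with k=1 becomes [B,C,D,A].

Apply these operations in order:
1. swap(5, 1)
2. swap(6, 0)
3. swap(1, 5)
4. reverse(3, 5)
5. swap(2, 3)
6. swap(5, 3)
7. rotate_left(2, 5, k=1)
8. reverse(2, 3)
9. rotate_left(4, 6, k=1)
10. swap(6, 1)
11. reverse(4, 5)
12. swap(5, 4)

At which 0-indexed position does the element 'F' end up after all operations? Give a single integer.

After 1 (swap(5, 1)): [D, F, A, G, E, C, B]
After 2 (swap(6, 0)): [B, F, A, G, E, C, D]
After 3 (swap(1, 5)): [B, C, A, G, E, F, D]
After 4 (reverse(3, 5)): [B, C, A, F, E, G, D]
After 5 (swap(2, 3)): [B, C, F, A, E, G, D]
After 6 (swap(5, 3)): [B, C, F, G, E, A, D]
After 7 (rotate_left(2, 5, k=1)): [B, C, G, E, A, F, D]
After 8 (reverse(2, 3)): [B, C, E, G, A, F, D]
After 9 (rotate_left(4, 6, k=1)): [B, C, E, G, F, D, A]
After 10 (swap(6, 1)): [B, A, E, G, F, D, C]
After 11 (reverse(4, 5)): [B, A, E, G, D, F, C]
After 12 (swap(5, 4)): [B, A, E, G, F, D, C]

Answer: 4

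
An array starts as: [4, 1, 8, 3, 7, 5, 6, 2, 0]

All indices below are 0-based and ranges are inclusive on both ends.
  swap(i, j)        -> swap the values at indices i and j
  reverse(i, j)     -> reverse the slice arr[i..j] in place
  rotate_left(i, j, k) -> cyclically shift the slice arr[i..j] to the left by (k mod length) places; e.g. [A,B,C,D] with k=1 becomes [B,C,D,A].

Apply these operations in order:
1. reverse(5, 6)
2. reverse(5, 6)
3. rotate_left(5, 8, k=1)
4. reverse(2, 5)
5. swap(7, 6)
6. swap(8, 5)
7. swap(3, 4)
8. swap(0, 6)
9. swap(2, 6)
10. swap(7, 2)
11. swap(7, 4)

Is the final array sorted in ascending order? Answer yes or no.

After 1 (reverse(5, 6)): [4, 1, 8, 3, 7, 6, 5, 2, 0]
After 2 (reverse(5, 6)): [4, 1, 8, 3, 7, 5, 6, 2, 0]
After 3 (rotate_left(5, 8, k=1)): [4, 1, 8, 3, 7, 6, 2, 0, 5]
After 4 (reverse(2, 5)): [4, 1, 6, 7, 3, 8, 2, 0, 5]
After 5 (swap(7, 6)): [4, 1, 6, 7, 3, 8, 0, 2, 5]
After 6 (swap(8, 5)): [4, 1, 6, 7, 3, 5, 0, 2, 8]
After 7 (swap(3, 4)): [4, 1, 6, 3, 7, 5, 0, 2, 8]
After 8 (swap(0, 6)): [0, 1, 6, 3, 7, 5, 4, 2, 8]
After 9 (swap(2, 6)): [0, 1, 4, 3, 7, 5, 6, 2, 8]
After 10 (swap(7, 2)): [0, 1, 2, 3, 7, 5, 6, 4, 8]
After 11 (swap(7, 4)): [0, 1, 2, 3, 4, 5, 6, 7, 8]

Answer: yes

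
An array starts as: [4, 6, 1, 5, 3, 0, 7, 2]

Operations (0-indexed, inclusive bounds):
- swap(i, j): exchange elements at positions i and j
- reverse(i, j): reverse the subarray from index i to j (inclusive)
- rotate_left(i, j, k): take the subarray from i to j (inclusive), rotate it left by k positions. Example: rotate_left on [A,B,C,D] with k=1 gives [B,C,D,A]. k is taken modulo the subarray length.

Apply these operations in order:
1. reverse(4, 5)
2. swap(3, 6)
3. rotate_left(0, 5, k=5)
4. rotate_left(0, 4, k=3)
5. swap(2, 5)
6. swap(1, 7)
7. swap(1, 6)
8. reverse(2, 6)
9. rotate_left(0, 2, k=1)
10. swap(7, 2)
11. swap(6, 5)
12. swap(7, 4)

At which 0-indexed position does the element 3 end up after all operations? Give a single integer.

Answer: 3

Derivation:
After 1 (reverse(4, 5)): [4, 6, 1, 5, 0, 3, 7, 2]
After 2 (swap(3, 6)): [4, 6, 1, 7, 0, 3, 5, 2]
After 3 (rotate_left(0, 5, k=5)): [3, 4, 6, 1, 7, 0, 5, 2]
After 4 (rotate_left(0, 4, k=3)): [1, 7, 3, 4, 6, 0, 5, 2]
After 5 (swap(2, 5)): [1, 7, 0, 4, 6, 3, 5, 2]
After 6 (swap(1, 7)): [1, 2, 0, 4, 6, 3, 5, 7]
After 7 (swap(1, 6)): [1, 5, 0, 4, 6, 3, 2, 7]
After 8 (reverse(2, 6)): [1, 5, 2, 3, 6, 4, 0, 7]
After 9 (rotate_left(0, 2, k=1)): [5, 2, 1, 3, 6, 4, 0, 7]
After 10 (swap(7, 2)): [5, 2, 7, 3, 6, 4, 0, 1]
After 11 (swap(6, 5)): [5, 2, 7, 3, 6, 0, 4, 1]
After 12 (swap(7, 4)): [5, 2, 7, 3, 1, 0, 4, 6]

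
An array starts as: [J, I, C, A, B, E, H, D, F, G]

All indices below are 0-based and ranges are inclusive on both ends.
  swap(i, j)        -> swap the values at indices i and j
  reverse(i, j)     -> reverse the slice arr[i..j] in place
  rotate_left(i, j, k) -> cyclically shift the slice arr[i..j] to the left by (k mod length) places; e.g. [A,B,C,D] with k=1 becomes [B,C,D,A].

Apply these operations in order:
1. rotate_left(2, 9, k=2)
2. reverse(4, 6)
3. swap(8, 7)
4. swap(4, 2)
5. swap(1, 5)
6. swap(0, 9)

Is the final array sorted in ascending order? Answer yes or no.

After 1 (rotate_left(2, 9, k=2)): [J, I, B, E, H, D, F, G, C, A]
After 2 (reverse(4, 6)): [J, I, B, E, F, D, H, G, C, A]
After 3 (swap(8, 7)): [J, I, B, E, F, D, H, C, G, A]
After 4 (swap(4, 2)): [J, I, F, E, B, D, H, C, G, A]
After 5 (swap(1, 5)): [J, D, F, E, B, I, H, C, G, A]
After 6 (swap(0, 9)): [A, D, F, E, B, I, H, C, G, J]

Answer: no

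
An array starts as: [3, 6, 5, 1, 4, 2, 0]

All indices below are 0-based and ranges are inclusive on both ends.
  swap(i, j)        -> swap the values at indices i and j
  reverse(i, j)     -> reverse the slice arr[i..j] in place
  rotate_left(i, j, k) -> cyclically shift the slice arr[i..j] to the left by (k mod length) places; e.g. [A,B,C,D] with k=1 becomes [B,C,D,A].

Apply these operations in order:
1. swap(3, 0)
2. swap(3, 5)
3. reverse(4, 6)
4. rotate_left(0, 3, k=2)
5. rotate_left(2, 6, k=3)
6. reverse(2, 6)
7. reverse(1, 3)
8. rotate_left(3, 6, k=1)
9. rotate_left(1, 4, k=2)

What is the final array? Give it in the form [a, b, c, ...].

After 1 (swap(3, 0)): [1, 6, 5, 3, 4, 2, 0]
After 2 (swap(3, 5)): [1, 6, 5, 2, 4, 3, 0]
After 3 (reverse(4, 6)): [1, 6, 5, 2, 0, 3, 4]
After 4 (rotate_left(0, 3, k=2)): [5, 2, 1, 6, 0, 3, 4]
After 5 (rotate_left(2, 6, k=3)): [5, 2, 3, 4, 1, 6, 0]
After 6 (reverse(2, 6)): [5, 2, 0, 6, 1, 4, 3]
After 7 (reverse(1, 3)): [5, 6, 0, 2, 1, 4, 3]
After 8 (rotate_left(3, 6, k=1)): [5, 6, 0, 1, 4, 3, 2]
After 9 (rotate_left(1, 4, k=2)): [5, 1, 4, 6, 0, 3, 2]

Answer: [5, 1, 4, 6, 0, 3, 2]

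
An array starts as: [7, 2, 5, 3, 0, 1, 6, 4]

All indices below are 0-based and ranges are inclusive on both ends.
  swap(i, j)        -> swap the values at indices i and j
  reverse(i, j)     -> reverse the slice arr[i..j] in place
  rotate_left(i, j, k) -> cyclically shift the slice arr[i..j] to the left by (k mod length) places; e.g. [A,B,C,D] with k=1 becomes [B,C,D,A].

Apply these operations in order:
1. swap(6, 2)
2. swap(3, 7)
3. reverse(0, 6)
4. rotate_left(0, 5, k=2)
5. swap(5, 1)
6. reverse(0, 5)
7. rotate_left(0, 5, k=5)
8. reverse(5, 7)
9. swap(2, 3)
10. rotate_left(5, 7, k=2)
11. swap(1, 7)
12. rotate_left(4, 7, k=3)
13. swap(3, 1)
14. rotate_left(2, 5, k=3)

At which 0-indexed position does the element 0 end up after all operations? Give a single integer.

After 1 (swap(6, 2)): [7, 2, 6, 3, 0, 1, 5, 4]
After 2 (swap(3, 7)): [7, 2, 6, 4, 0, 1, 5, 3]
After 3 (reverse(0, 6)): [5, 1, 0, 4, 6, 2, 7, 3]
After 4 (rotate_left(0, 5, k=2)): [0, 4, 6, 2, 5, 1, 7, 3]
After 5 (swap(5, 1)): [0, 1, 6, 2, 5, 4, 7, 3]
After 6 (reverse(0, 5)): [4, 5, 2, 6, 1, 0, 7, 3]
After 7 (rotate_left(0, 5, k=5)): [0, 4, 5, 2, 6, 1, 7, 3]
After 8 (reverse(5, 7)): [0, 4, 5, 2, 6, 3, 7, 1]
After 9 (swap(2, 3)): [0, 4, 2, 5, 6, 3, 7, 1]
After 10 (rotate_left(5, 7, k=2)): [0, 4, 2, 5, 6, 1, 3, 7]
After 11 (swap(1, 7)): [0, 7, 2, 5, 6, 1, 3, 4]
After 12 (rotate_left(4, 7, k=3)): [0, 7, 2, 5, 4, 6, 1, 3]
After 13 (swap(3, 1)): [0, 5, 2, 7, 4, 6, 1, 3]
After 14 (rotate_left(2, 5, k=3)): [0, 5, 6, 2, 7, 4, 1, 3]

Answer: 0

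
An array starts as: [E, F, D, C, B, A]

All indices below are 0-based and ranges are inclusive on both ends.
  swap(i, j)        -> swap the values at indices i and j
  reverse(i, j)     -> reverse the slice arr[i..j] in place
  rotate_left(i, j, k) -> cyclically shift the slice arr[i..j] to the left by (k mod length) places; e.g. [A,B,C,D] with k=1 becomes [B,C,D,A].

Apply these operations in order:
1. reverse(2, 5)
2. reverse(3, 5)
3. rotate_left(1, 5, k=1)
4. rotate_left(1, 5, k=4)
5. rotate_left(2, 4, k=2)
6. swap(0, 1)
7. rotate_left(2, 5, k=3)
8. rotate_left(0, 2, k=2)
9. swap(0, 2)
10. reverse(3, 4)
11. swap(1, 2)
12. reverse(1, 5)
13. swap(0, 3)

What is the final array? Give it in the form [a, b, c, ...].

After 1 (reverse(2, 5)): [E, F, A, B, C, D]
After 2 (reverse(3, 5)): [E, F, A, D, C, B]
After 3 (rotate_left(1, 5, k=1)): [E, A, D, C, B, F]
After 4 (rotate_left(1, 5, k=4)): [E, F, A, D, C, B]
After 5 (rotate_left(2, 4, k=2)): [E, F, C, A, D, B]
After 6 (swap(0, 1)): [F, E, C, A, D, B]
After 7 (rotate_left(2, 5, k=3)): [F, E, B, C, A, D]
After 8 (rotate_left(0, 2, k=2)): [B, F, E, C, A, D]
After 9 (swap(0, 2)): [E, F, B, C, A, D]
After 10 (reverse(3, 4)): [E, F, B, A, C, D]
After 11 (swap(1, 2)): [E, B, F, A, C, D]
After 12 (reverse(1, 5)): [E, D, C, A, F, B]
After 13 (swap(0, 3)): [A, D, C, E, F, B]

Answer: [A, D, C, E, F, B]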